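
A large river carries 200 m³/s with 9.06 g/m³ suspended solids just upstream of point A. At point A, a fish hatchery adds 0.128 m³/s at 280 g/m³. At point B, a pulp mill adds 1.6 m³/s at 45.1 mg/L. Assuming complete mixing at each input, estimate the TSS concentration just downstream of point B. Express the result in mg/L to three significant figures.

After input A: C = (200·9.06 + 0.128·280) / 200.1 = 9.233 mg/L.
After input B: C = (200.1·9.233 + 1.6·45.1) / 201.7 = 9.518 mg/L.

9.52 mg/L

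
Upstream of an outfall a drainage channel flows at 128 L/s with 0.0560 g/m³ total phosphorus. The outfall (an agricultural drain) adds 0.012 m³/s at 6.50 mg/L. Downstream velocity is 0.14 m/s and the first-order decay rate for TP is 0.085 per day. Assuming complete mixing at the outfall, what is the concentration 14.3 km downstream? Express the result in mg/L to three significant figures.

0.550 mg/L

128 L/s = 0.128 m³/s.
After complete mixing, C₀ = (0.012·6.5 + 0.128·0.056) / 0.14 = 0.6083 mg/L.
Travel time t = 1.43e+04 m / 0.14 m/s = 1.021e+05 s = 1.182 d.
C = 0.6083·exp(−0.085·1.182) = 0.6083·0.9044 = 0.5502 mg/L.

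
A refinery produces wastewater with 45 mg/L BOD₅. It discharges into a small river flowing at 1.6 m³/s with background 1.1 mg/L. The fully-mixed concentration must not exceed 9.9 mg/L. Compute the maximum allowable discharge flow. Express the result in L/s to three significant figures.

401 L/s

Mass balance at complete mixing: C_std·(Q_w + Q_r) = Q_w·C_e + Q_r·C_b.
Rearranging, Q_w = Q_r·(C_std − C_b)/(C_e − C_std) = 1.6·(9.9 − 1.1) / (45 − 9.9) = 0.4011 m³/s.
= 401.1 L/s.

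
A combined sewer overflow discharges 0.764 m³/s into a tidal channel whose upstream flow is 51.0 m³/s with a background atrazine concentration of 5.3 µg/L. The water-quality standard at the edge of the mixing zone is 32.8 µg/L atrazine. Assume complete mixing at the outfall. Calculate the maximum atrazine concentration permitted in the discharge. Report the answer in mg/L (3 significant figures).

5.3 µg/L = 0.0053 mg/L.
32.8 µg/L = 0.0328 mg/L.
Mass balance: 0.0328·51.76 = 0.764·Cₑ + 51·0.0053.
Cₑ = (1.698 − 0.2703) / 0.764 = 1.869 mg/L.

1.87 mg/L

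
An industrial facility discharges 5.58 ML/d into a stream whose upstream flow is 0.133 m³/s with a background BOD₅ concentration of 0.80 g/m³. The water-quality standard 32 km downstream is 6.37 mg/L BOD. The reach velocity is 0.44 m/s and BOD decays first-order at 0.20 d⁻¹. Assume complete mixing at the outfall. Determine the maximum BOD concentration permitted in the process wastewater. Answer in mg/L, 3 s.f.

21.4 mg/L

5.58 ML/d = 0.06458 m³/s.
Travel time to the compliance point: t = 3.2e+04/0.44 = 7.273e+04 s = 0.8418 d; decay factor exp(−0.20·0.8418) = 0.8451.
So the concentration just after mixing may be at most 6.37/0.8451 = 7.538 mg/L.
Mass balance: 7.538·0.1976 = 0.06458·Cₑ + 0.133·0.8.
Cₑ = (1.489 − 0.1064) / 0.06458 = 21.41 mg/L.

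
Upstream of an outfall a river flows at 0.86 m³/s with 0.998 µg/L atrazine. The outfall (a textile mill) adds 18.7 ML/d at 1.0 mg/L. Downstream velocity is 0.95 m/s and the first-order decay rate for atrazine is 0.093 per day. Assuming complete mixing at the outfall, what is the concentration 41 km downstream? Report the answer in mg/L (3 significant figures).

0.193 mg/L

18.7 ML/d = 0.2164 m³/s.
0.998 µg/L = 0.000998 mg/L.
After complete mixing, C₀ = (0.2164·1 + 0.86·0.000998) / 1.076 = 0.2019 mg/L.
Travel time t = 4.1e+04 m / 0.95 m/s = 4.316e+04 s = 0.4995 d.
C = 0.2019·exp(−0.093·0.4995) = 0.2019·0.9546 = 0.1927 mg/L.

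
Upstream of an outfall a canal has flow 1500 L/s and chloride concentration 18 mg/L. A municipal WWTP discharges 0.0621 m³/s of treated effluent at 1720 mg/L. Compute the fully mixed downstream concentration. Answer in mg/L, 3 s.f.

85.7 mg/L

1500 L/s = 1.5 m³/s.
Flow-weighted mixing gives C = (0.0621·1720 + 1.5·18) / (0.0621 + 1.5) = 133.8/1.562 = 85.66 mg/L.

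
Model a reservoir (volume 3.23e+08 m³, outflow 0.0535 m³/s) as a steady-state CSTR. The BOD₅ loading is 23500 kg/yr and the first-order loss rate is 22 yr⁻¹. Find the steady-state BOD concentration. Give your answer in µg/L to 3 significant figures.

Outflow Q = 0.0535 m³/s × 3.156e+07 s/yr = 1.688e+06 m³/yr.
Steady-state CSTR mass balance: W = Q·C + k·V·C, so C = W/(Q + kV).
Q + kV = 1.688e+06 + 22·3.23e+08 = 7.108e+09 m³/yr.
C = 23500/7.108e+09 = 3.306e-06 kg/m³ = 0.003306 mg/L = 3.306 µg/L.

3.31 µg/L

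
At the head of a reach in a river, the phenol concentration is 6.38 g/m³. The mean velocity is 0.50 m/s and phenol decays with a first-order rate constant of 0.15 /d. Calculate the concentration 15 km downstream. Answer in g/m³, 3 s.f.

6.06 g/m³

Travel time t = 15 km / 0.50 m/s = 1.5e+04/0.50 = 3e+04 s = 0.3472 d.
First-order decay: C = 6.38·exp(−0.15·0.3472) = 6.38·0.9492 = 6.056 g/m³.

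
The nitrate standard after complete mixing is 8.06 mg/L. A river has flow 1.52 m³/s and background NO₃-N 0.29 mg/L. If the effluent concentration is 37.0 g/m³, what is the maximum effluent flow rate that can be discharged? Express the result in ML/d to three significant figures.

35.3 ML/d

Mass balance at complete mixing: C_std·(Q_w + Q_r) = Q_w·C_e + Q_r·C_b.
Rearranging, Q_w = Q_r·(C_std − C_b)/(C_e − C_std) = 1.52·(8.06 − 0.29) / (37 − 8.06) = 0.4081 m³/s.
= 35.26 ML/d.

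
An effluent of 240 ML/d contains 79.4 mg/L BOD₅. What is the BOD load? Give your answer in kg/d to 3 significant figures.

240 ML/d = 2.778 m³/s.
Mass flux = Q·C = 2.778 m³/s × 79.4 g/m³ = 220.6 g/s.
= 220.6 g/s × 86.4 = 1.906e+04 kg/d.

19100 kg/d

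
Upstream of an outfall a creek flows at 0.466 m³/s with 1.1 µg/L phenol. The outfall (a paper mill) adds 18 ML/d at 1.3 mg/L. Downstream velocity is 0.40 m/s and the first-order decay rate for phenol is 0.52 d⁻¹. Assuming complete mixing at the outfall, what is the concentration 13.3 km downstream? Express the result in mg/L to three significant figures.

18 ML/d = 0.2083 m³/s.
1.1 µg/L = 0.0011 mg/L.
After complete mixing, C₀ = (0.2083·1.3 + 0.466·0.0011) / 0.6743 = 0.4024 mg/L.
Travel time t = 1.33e+04 m / 0.40 m/s = 3.325e+04 s = 0.3848 d.
C = 0.4024·exp(−0.52·0.3848) = 0.4024·0.8186 = 0.3294 mg/L.

0.329 mg/L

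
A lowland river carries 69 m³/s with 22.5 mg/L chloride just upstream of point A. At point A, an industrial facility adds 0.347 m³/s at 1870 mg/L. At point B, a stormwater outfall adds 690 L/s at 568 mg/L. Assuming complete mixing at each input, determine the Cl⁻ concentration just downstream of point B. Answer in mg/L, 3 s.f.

37.0 mg/L

After input A: C = (69·22.5 + 0.347·1870) / 69.35 = 31.74 mg/L.
690 L/s = 0.69 m³/s.
After input B: C = (69.35·31.74 + 0.69·568) / 70.04 = 37.03 mg/L.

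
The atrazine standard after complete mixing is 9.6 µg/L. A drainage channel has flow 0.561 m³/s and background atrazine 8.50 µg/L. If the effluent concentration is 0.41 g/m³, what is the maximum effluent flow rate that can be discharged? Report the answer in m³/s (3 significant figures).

0.00154 m³/s

8.50 µg/L = 0.0085 mg/L.
9.6 µg/L = 0.0096 mg/L.
Mass balance at complete mixing: C_std·(Q_w + Q_r) = Q_w·C_e + Q_r·C_b.
Rearranging, Q_w = Q_r·(C_std − C_b)/(C_e − C_std) = 0.561·(0.0096 − 0.0085) / (0.41 − 0.0096) = 0.001541 m³/s.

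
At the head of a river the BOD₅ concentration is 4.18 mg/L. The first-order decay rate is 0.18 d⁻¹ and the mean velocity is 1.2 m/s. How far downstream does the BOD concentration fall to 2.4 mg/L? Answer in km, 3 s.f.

320 km

From C = C₀·e^(−kt), t = ln(C₀/C)/k = ln(4.18/2.4)/0.18 = 0.5548/0.18 = 3.082 d.
Distance = v·t = 1.2 m/s × 2.663e+05 s = 3.196e+05 m = 319.6 km.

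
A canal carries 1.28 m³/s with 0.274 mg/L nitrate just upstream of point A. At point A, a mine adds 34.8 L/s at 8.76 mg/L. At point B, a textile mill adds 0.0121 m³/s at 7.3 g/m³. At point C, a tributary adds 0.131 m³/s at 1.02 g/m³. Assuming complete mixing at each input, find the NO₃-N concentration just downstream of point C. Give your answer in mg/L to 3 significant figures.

34.8 L/s = 0.0348 m³/s.
After input A: C = (1.28·0.274 + 0.0348·8.76) / 1.315 = 0.4986 mg/L.
After input B: C = (1.315·0.4986 + 0.0121·7.3) / 1.327 = 0.5606 mg/L.
After input C: C = (1.327·0.5606 + 0.131·1.02) / 1.458 = 0.6019 mg/L.

0.602 mg/L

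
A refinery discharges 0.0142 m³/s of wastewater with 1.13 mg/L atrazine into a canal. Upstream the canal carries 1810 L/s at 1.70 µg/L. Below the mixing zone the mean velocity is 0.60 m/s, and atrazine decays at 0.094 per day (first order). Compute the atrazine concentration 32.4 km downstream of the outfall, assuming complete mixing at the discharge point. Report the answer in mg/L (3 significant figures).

1810 L/s = 1.81 m³/s.
1.70 µg/L = 0.0017 mg/L.
After complete mixing, C₀ = (0.0142·1.13 + 1.81·0.0017) / 1.824 = 0.01048 mg/L.
Travel time t = 3.24e+04 m / 0.60 m/s = 5.4e+04 s = 0.625 d.
C = 0.01048·exp(−0.094·0.625) = 0.01048·0.9429 = 0.009885 mg/L.

0.00988 mg/L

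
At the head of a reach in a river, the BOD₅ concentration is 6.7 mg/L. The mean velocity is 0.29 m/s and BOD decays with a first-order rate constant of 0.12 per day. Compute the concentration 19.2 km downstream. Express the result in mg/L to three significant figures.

Travel time t = 19.2 km / 0.29 m/s = 1.92e+04/0.29 = 6.621e+04 s = 0.7663 d.
First-order decay: C = 6.7·exp(−0.12·0.7663) = 6.7·0.9121 = 6.111 mg/L.

6.11 mg/L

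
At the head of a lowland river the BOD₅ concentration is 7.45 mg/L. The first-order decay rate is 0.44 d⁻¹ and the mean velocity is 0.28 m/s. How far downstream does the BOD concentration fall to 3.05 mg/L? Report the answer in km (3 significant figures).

From C = C₀·e^(−kt), t = ln(C₀/C)/k = ln(7.45/3.05)/0.44 = 0.8931/0.44 = 2.03 d.
Distance = v·t = 0.28 m/s × 1.754e+05 s = 4.91e+04 m = 49.1 km.

49.1 km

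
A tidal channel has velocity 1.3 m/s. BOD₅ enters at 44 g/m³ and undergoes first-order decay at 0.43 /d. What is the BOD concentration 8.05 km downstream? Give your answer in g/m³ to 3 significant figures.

42.7 g/m³

Travel time t = 8.05 km / 1.3 m/s = 8050/1.3 = 6192 s = 0.07167 d.
First-order decay: C = 44·exp(−0.43·0.07167) = 44·0.9697 = 42.66 g/m³.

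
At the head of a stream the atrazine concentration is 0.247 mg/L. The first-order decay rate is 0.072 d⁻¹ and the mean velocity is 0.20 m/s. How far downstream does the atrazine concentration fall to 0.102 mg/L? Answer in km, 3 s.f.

From C = C₀·e^(−kt), t = ln(C₀/C)/k = ln(0.247/0.102)/0.072 = 0.8844/0.072 = 12.28 d.
Distance = v·t = 0.20 m/s × 1.061e+06 s = 2.123e+05 m = 212.3 km.

212 km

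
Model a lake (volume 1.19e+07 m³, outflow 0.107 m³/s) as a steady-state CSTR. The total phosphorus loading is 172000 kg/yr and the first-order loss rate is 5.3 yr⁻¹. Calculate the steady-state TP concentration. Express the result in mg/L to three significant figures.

Outflow Q = 0.107 m³/s × 3.156e+07 s/yr = 3.377e+06 m³/yr.
Steady-state CSTR mass balance: W = Q·C + k·V·C, so C = W/(Q + kV).
Q + kV = 3.377e+06 + 5.3·1.19e+07 = 6.645e+07 m³/yr.
C = 172000/6.645e+07 = 0.002589 kg/m³ = 2.589 mg/L.

2.59 mg/L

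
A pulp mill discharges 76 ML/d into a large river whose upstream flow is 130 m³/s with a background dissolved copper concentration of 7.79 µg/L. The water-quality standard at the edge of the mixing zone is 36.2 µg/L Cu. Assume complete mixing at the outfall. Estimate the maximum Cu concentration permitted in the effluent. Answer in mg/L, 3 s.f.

76 ML/d = 0.8796 m³/s.
7.79 µg/L = 0.00779 mg/L.
36.2 µg/L = 0.0362 mg/L.
Mass balance: 0.0362·130.9 = 0.8796·Cₑ + 130·0.00779.
Cₑ = (4.738 − 1.013) / 0.8796 = 4.235 mg/L.

4.23 mg/L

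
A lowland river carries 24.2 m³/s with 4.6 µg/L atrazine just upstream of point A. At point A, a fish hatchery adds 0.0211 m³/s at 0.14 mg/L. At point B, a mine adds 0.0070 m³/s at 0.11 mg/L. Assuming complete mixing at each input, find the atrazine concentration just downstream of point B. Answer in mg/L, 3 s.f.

4.6 µg/L = 0.0046 mg/L.
After input A: C = (24.2·0.0046 + 0.0211·0.14) / 24.22 = 0.004718 mg/L.
After input B: C = (24.22·0.004718 + 0.007·0.11) / 24.23 = 0.004748 mg/L.

0.00475 mg/L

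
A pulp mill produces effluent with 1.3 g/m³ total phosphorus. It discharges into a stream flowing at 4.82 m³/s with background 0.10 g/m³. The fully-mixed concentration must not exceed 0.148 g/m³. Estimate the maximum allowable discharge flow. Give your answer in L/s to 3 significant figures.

201 L/s

Mass balance at complete mixing: C_std·(Q_w + Q_r) = Q_w·C_e + Q_r·C_b.
Rearranging, Q_w = Q_r·(C_std − C_b)/(C_e − C_std) = 4.82·(0.148 − 0.1) / (1.3 − 0.148) = 0.2008 m³/s.
= 200.8 L/s.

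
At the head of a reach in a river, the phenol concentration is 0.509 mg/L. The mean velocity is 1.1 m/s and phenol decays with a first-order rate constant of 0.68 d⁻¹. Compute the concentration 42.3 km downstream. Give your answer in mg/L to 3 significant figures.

Travel time t = 42.3 km / 1.1 m/s = 4.23e+04/1.1 = 3.845e+04 s = 0.4451 d.
First-order decay: C = 0.509·exp(−0.68·0.4451) = 0.509·0.7389 = 0.3761 mg/L.

0.376 mg/L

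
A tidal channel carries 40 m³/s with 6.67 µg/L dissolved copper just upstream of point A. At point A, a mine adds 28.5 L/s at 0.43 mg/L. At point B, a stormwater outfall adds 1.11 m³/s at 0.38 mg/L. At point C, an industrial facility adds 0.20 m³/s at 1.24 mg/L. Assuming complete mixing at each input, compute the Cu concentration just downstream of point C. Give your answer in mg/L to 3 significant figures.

0.0230 mg/L

6.67 µg/L = 0.00667 mg/L.
28.5 L/s = 0.0285 m³/s.
After input A: C = (40·0.00667 + 0.0285·0.43) / 40.03 = 0.006971 mg/L.
After input B: C = (40.03·0.006971 + 1.11·0.38) / 41.14 = 0.01704 mg/L.
After input C: C = (41.14·0.01704 + 0.2·1.24) / 41.34 = 0.02295 mg/L.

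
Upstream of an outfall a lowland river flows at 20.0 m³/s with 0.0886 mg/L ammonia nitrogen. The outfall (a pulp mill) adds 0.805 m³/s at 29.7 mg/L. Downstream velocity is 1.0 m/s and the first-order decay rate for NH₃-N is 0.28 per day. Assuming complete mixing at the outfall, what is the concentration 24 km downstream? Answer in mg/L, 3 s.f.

After complete mixing, C₀ = (0.805·29.7 + 20·0.0886) / 20.8 = 1.234 mg/L.
Travel time t = 2.4e+04 m / 1.0 m/s = 2.4e+04 s = 0.2778 d.
C = 1.234·exp(−0.28·0.2778) = 1.234·0.9252 = 1.142 mg/L.

1.14 mg/L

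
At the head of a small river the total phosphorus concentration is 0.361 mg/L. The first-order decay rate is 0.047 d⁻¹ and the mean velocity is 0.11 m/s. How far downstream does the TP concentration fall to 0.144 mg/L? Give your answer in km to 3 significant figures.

186 km

From C = C₀·e^(−kt), t = ln(C₀/C)/k = ln(0.361/0.144)/0.047 = 0.9191/0.047 = 19.55 d.
Distance = v·t = 0.11 m/s × 1.69e+06 s = 1.858e+05 m = 185.8 km.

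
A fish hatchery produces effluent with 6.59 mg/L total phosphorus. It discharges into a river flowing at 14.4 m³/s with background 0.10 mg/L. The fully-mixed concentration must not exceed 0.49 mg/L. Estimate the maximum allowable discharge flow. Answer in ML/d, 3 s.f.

Mass balance at complete mixing: C_std·(Q_w + Q_r) = Q_w·C_e + Q_r·C_b.
Rearranging, Q_w = Q_r·(C_std − C_b)/(C_e − C_std) = 14.4·(0.49 − 0.1) / (6.59 − 0.49) = 0.9207 m³/s.
= 79.54 ML/d.

79.5 ML/d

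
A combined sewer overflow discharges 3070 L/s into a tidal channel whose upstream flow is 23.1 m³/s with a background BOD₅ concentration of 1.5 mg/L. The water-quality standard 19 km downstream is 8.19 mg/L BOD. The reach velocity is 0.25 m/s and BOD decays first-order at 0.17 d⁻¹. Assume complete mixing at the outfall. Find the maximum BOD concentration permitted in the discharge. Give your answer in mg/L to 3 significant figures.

3070 L/s = 3.07 m³/s.
Travel time to the compliance point: t = 1.9e+04/0.25 = 7.6e+04 s = 0.8796 d; decay factor exp(−0.17·0.8796) = 0.8611.
So the concentration just after mixing may be at most 8.19/0.8611 = 9.511 mg/L.
Mass balance: 9.511·26.17 = 3.07·Cₑ + 23.1·1.5.
Cₑ = (248.9 − 34.65) / 3.07 = 69.79 mg/L.

69.8 mg/L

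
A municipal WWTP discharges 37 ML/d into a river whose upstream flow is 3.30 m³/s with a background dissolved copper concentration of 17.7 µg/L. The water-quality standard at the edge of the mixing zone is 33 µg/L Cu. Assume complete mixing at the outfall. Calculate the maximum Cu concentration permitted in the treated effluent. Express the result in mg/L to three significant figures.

37 ML/d = 0.4282 m³/s.
17.7 µg/L = 0.0177 mg/L.
33 µg/L = 0.033 mg/L.
Mass balance: 0.033·3.728 = 0.4282·Cₑ + 3.3·0.0177.
Cₑ = (0.123 − 0.05841) / 0.4282 = 0.1509 mg/L.

0.151 mg/L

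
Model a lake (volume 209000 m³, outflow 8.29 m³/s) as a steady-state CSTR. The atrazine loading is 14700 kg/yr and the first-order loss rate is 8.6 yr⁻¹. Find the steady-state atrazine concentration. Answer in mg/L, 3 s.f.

Outflow Q = 8.29 m³/s × 3.156e+07 s/yr = 2.616e+08 m³/yr.
Steady-state CSTR mass balance: W = Q·C + k·V·C, so C = W/(Q + kV).
Q + kV = 2.616e+08 + 8.6·209000 = 2.634e+08 m³/yr.
C = 14700/2.634e+08 = 5.581e-05 kg/m³ = 0.05581 mg/L.

0.0558 mg/L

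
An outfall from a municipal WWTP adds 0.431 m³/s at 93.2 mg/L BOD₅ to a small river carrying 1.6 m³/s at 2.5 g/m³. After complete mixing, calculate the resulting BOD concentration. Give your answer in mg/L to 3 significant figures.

21.7 mg/L

By mass balance at complete mixing, C = (0.431·93.2 + 1.6·2.5) / (0.431 + 1.6) = 44.17/2.031 = 21.75 mg/L.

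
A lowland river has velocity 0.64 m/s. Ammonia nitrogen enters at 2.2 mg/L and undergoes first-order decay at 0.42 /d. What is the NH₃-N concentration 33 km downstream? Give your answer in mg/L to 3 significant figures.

1.71 mg/L

Travel time t = 33 km / 0.64 m/s = 3.3e+04/0.64 = 5.156e+04 s = 0.5968 d.
First-order decay: C = 2.2·exp(−0.42·0.5968) = 2.2·0.7783 = 1.712 mg/L.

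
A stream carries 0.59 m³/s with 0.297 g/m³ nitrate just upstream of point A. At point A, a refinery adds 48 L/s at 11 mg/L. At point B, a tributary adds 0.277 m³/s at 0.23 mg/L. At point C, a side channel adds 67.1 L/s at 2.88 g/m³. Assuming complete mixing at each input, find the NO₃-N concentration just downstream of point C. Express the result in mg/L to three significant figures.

48 L/s = 0.048 m³/s.
After input A: C = (0.59·0.297 + 0.048·11) / 0.638 = 1.102 mg/L.
After input B: C = (0.638·1.102 + 0.277·0.23) / 0.915 = 0.8382 mg/L.
67.1 L/s = 0.0671 m³/s.
After input C: C = (0.915·0.8382 + 0.0671·2.88) / 0.9821 = 0.9777 mg/L.

0.978 mg/L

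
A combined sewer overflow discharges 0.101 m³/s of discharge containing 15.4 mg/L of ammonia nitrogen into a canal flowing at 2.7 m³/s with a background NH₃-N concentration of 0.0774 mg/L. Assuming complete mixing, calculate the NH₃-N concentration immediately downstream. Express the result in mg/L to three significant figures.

0.630 mg/L

By mass balance at complete mixing, C = (0.101·15.4 + 2.7·0.0774) / (0.101 + 2.7) = 1.764/2.801 = 0.6299 mg/L.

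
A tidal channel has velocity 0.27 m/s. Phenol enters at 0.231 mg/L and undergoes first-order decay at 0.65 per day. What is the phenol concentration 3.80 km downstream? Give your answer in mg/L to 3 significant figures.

Travel time t = 3.80 km / 0.27 m/s = 3800/0.27 = 1.407e+04 s = 0.1629 d.
First-order decay: C = 0.231·exp(−0.65·0.1629) = 0.231·0.8995 = 0.2078 mg/L.

0.208 mg/L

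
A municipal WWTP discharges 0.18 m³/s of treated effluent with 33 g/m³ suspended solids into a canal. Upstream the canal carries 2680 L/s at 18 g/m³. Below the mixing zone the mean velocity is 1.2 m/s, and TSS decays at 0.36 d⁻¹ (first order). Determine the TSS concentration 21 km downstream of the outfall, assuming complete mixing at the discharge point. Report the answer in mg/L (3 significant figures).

17.6 mg/L

2680 L/s = 2.68 m³/s.
After complete mixing, C₀ = (0.18·33 + 2.68·18) / 2.86 = 18.94 mg/L.
Travel time t = 2.1e+04 m / 1.2 m/s = 1.75e+04 s = 0.2025 d.
C = 18.94·exp(−0.36·0.2025) = 18.94·0.9297 = 17.61 mg/L.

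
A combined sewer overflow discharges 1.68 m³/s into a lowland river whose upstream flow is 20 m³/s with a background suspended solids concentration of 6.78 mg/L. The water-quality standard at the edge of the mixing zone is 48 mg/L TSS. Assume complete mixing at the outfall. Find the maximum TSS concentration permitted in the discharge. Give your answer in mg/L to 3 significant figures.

539 mg/L

Mass balance: 48·21.68 = 1.68·Cₑ + 20·6.78.
Cₑ = (1041 − 135.6) / 1.68 = 538.7 mg/L.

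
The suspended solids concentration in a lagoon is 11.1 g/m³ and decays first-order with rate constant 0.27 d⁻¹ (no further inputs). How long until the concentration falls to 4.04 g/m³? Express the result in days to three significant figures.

t = ln(C₀/C)/k = ln(11.1/4.04)/0.27 = 1.011/0.27 = 3.743 d.

3.74 d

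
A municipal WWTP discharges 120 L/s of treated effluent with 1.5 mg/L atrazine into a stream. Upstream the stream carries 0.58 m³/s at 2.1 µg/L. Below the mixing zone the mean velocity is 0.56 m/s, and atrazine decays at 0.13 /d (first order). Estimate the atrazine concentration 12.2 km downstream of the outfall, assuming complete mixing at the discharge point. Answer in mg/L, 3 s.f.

120 L/s = 0.12 m³/s.
2.1 µg/L = 0.0021 mg/L.
After complete mixing, C₀ = (0.12·1.5 + 0.58·0.0021) / 0.7 = 0.2589 mg/L.
Travel time t = 1.22e+04 m / 0.56 m/s = 2.179e+04 s = 0.2521 d.
C = 0.2589·exp(−0.13·0.2521) = 0.2589·0.9678 = 0.2505 mg/L.

0.251 mg/L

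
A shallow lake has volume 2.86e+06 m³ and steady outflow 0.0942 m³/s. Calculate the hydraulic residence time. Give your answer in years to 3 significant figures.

0.962 yr

Q = 0.0942 m³/s × 3.156e+07 s/yr = 2.973e+06 m³/yr.
Hydraulic residence time τ = V/Q = 2.86e+06/2.973e+06 = 0.9621 yr.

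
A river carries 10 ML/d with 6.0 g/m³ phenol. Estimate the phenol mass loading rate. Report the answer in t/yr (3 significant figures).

21.9 t/yr

10 ML/d = 0.1157 m³/s.
Mass flux = Q·C = 0.1157 m³/s × 6 g/m³ = 0.6944 g/s.
= 0.6944 g/s × 31.56 = 21.91 t/yr.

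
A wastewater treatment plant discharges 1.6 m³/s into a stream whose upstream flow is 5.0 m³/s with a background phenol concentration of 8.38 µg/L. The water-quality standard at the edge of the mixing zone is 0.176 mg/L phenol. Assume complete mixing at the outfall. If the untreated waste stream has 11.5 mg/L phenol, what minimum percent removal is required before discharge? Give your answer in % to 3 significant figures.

8.38 µg/L = 0.00838 mg/L.
Mass balance: 0.176·6.6 = 1.6·Cₑ + 5·0.00838.
Cₑ = (1.162 − 0.0419) / 1.6 = 0.6998 mg/L.
Required removal = 1 − 0.6998/11.5 = 93.91 %.

93.9 %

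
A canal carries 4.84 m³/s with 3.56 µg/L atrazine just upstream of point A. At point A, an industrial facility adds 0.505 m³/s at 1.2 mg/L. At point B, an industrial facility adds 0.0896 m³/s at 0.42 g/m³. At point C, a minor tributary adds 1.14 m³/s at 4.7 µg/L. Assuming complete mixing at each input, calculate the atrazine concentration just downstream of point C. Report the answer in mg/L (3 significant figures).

3.56 µg/L = 0.00356 mg/L.
After input A: C = (4.84·0.00356 + 0.505·1.2) / 5.345 = 0.1166 mg/L.
After input B: C = (5.345·0.1166 + 0.0896·0.42) / 5.435 = 0.1216 mg/L.
4.7 µg/L = 0.0047 mg/L.
After input C: C = (5.435·0.1216 + 1.14·0.0047) / 6.575 = 0.1013 mg/L.

0.101 mg/L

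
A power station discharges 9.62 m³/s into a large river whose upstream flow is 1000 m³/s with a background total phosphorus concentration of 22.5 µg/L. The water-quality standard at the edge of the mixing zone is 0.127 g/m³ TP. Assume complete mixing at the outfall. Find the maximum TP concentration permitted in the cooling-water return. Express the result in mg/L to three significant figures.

22.5 µg/L = 0.0225 mg/L.
Mass balance: 0.127·1010 = 9.62·Cₑ + 1000·0.0225.
Cₑ = (128.2 − 22.5) / 9.62 = 10.99 mg/L.

11.0 mg/L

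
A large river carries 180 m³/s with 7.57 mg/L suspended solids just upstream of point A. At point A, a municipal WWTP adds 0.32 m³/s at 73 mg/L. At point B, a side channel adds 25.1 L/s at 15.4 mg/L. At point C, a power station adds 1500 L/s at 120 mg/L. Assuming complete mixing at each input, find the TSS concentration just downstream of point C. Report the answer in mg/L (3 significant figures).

8.61 mg/L

After input A: C = (180·7.57 + 0.32·73) / 180.3 = 7.686 mg/L.
25.1 L/s = 0.0251 m³/s.
After input B: C = (180.3·7.686 + 0.0251·15.4) / 180.3 = 7.687 mg/L.
1500 L/s = 1.5 m³/s.
After input C: C = (180.3·7.687 + 1.5·120) / 181.8 = 8.614 mg/L.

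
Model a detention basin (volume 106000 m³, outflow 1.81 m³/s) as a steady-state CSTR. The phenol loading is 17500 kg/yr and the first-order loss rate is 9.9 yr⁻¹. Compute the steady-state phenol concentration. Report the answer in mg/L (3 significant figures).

0.301 mg/L

Outflow Q = 1.81 m³/s × 3.156e+07 s/yr = 5.712e+07 m³/yr.
Steady-state CSTR mass balance: W = Q·C + k·V·C, so C = W/(Q + kV).
Q + kV = 5.712e+07 + 9.9·106000 = 5.817e+07 m³/yr.
C = 17500/5.817e+07 = 0.0003008 kg/m³ = 0.3008 mg/L.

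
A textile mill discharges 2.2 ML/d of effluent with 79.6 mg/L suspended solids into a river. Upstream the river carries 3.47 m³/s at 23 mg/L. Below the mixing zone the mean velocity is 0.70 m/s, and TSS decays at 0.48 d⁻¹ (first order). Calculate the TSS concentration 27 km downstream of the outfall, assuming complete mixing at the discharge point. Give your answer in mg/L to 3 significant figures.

18.9 mg/L

2.2 ML/d = 0.02546 m³/s.
After complete mixing, C₀ = (0.02546·79.6 + 3.47·23) / 3.495 = 23.41 mg/L.
Travel time t = 2.7e+04 m / 0.70 m/s = 3.857e+04 s = 0.4464 d.
C = 23.41·exp(−0.48·0.4464) = 23.41·0.8071 = 18.9 mg/L.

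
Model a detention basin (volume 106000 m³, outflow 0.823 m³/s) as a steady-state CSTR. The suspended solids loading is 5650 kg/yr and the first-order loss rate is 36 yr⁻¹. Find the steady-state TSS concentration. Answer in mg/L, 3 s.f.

Outflow Q = 0.823 m³/s × 3.156e+07 s/yr = 2.597e+07 m³/yr.
Steady-state CSTR mass balance: W = Q·C + k·V·C, so C = W/(Q + kV).
Q + kV = 2.597e+07 + 36·106000 = 2.979e+07 m³/yr.
C = 5650/2.979e+07 = 0.0001897 kg/m³ = 0.1897 mg/L.

0.190 mg/L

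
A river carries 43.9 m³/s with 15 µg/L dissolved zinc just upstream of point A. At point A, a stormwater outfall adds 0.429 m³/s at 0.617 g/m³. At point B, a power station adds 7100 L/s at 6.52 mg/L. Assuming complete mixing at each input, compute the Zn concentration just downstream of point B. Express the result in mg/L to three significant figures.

0.918 mg/L

15 µg/L = 0.015 mg/L.
After input A: C = (43.9·0.015 + 0.429·0.617) / 44.33 = 0.02083 mg/L.
7100 L/s = 7.1 m³/s.
After input B: C = (44.33·0.02083 + 7.1·6.52) / 51.43 = 0.9181 mg/L.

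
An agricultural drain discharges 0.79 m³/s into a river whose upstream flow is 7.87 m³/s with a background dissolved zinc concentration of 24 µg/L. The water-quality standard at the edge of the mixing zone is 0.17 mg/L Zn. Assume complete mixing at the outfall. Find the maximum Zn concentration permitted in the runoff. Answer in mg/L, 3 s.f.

1.62 mg/L

24 µg/L = 0.024 mg/L.
Mass balance: 0.17·8.66 = 0.79·Cₑ + 7.87·0.024.
Cₑ = (1.472 − 0.1889) / 0.79 = 1.624 mg/L.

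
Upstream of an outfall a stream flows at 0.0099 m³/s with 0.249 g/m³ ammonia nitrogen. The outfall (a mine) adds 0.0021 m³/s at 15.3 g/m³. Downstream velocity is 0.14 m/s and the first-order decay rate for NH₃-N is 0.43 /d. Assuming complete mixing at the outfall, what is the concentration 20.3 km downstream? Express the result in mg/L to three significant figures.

After complete mixing, C₀ = (0.0021·15.3 + 0.0099·0.249) / 0.012 = 2.883 mg/L.
Travel time t = 2.03e+04 m / 0.14 m/s = 1.45e+05 s = 1.678 d.
C = 2.883·exp(−0.43·1.678) = 2.883·0.486 = 1.401 mg/L.

1.40 mg/L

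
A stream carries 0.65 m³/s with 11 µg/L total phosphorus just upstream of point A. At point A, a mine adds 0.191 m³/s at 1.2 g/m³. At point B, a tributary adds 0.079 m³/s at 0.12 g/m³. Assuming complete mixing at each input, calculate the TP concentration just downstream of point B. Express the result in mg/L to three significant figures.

0.267 mg/L

11 µg/L = 0.011 mg/L.
After input A: C = (0.65·0.011 + 0.191·1.2) / 0.841 = 0.281 mg/L.
After input B: C = (0.841·0.281 + 0.079·0.12) / 0.92 = 0.2672 mg/L.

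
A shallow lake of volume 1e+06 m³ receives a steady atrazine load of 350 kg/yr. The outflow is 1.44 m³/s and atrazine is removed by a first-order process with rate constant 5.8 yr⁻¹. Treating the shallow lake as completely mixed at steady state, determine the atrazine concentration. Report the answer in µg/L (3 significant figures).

Outflow Q = 1.44 m³/s × 3.156e+07 s/yr = 4.544e+07 m³/yr.
Steady-state CSTR mass balance: W = Q·C + k·V·C, so C = W/(Q + kV).
Q + kV = 4.544e+07 + 5.8·1e+06 = 5.124e+07 m³/yr.
C = 350/5.124e+07 = 6.83e-06 kg/m³ = 0.00683 mg/L = 6.83 µg/L.

6.83 µg/L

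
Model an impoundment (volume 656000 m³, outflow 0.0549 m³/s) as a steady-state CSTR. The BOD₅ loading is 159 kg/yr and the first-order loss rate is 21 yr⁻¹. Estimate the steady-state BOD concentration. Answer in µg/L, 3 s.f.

10.3 µg/L

Outflow Q = 0.0549 m³/s × 3.156e+07 s/yr = 1.733e+06 m³/yr.
Steady-state CSTR mass balance: W = Q·C + k·V·C, so C = W/(Q + kV).
Q + kV = 1.733e+06 + 21·656000 = 1.551e+07 m³/yr.
C = 159/1.551e+07 = 1.025e-05 kg/m³ = 0.01025 mg/L = 10.25 µg/L.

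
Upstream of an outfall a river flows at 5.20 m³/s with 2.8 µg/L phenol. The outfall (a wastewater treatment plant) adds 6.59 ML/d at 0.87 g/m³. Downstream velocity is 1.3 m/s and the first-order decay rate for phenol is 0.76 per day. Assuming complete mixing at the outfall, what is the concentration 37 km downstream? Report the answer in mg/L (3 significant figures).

0.0119 mg/L

6.59 ML/d = 0.07627 m³/s.
2.8 µg/L = 0.0028 mg/L.
After complete mixing, C₀ = (0.07627·0.87 + 5.2·0.0028) / 5.276 = 0.01534 mg/L.
Travel time t = 3.7e+04 m / 1.3 m/s = 2.846e+04 s = 0.3294 d.
C = 0.01534·exp(−0.76·0.3294) = 0.01534·0.7785 = 0.01194 mg/L.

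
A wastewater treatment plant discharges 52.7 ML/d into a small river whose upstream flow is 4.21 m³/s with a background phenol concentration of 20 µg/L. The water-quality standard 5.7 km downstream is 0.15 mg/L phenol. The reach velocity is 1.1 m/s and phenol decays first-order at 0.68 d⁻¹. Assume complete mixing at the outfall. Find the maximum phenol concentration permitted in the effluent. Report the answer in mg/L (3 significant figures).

52.7 ML/d = 0.61 m³/s.
20 µg/L = 0.02 mg/L.
Travel time to the compliance point: t = 5700/1.1 = 5182 s = 0.05997 d; decay factor exp(−0.68·0.05997) = 0.96.
So the concentration just after mixing may be at most 0.15/0.96 = 0.1562 mg/L.
Mass balance: 0.1562·4.82 = 0.61·Cₑ + 4.21·0.02.
Cₑ = (0.7531 − 0.0842) / 0.61 = 1.097 mg/L.

1.10 mg/L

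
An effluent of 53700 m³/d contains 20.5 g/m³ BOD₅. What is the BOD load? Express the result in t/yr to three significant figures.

53700 m³/d = 0.6215 m³/s.
Mass flux = Q·C = 0.6215 m³/s × 20.5 g/m³ = 12.74 g/s.
= 12.74 g/s × 31.56 = 402.1 t/yr.

402 t/yr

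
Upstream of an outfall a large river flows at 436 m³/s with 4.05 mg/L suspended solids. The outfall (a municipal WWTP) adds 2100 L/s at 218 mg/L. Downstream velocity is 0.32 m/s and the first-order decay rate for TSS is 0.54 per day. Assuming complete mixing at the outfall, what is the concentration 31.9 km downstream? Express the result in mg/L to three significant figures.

2.72 mg/L

2100 L/s = 2.1 m³/s.
After complete mixing, C₀ = (2.1·218 + 436·4.05) / 438.1 = 5.076 mg/L.
Travel time t = 3.19e+04 m / 0.32 m/s = 9.969e+04 s = 1.154 d.
C = 5.076·exp(−0.54·1.154) = 5.076·0.5363 = 2.722 mg/L.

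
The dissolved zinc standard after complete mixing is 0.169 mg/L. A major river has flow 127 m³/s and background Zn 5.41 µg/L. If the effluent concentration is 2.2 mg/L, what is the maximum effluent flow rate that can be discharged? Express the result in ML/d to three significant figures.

5.41 µg/L = 0.00541 mg/L.
Mass balance at complete mixing: C_std·(Q_w + Q_r) = Q_w·C_e + Q_r·C_b.
Rearranging, Q_w = Q_r·(C_std − C_b)/(C_e − C_std) = 127·(0.169 − 0.00541) / (2.2 − 0.169) = 10.23 m³/s.
= 883.8 ML/d.

884 ML/d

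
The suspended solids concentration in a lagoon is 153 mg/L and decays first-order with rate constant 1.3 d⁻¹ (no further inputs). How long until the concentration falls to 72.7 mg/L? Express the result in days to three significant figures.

0.572 d

t = ln(C₀/C)/k = ln(153/72.7)/1.3 = 0.7441/1.3 = 0.5724 d.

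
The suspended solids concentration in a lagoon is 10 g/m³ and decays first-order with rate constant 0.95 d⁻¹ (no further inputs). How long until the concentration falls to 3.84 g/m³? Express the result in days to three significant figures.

1.01 d

t = ln(C₀/C)/k = ln(10/3.84)/0.95 = 0.9571/0.95 = 1.007 d.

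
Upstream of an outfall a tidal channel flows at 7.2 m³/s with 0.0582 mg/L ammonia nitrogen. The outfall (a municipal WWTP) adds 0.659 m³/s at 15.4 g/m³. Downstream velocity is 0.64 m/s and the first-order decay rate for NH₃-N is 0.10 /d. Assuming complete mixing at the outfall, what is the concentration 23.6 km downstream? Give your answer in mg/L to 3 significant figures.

1.29 mg/L

After complete mixing, C₀ = (0.659·15.4 + 7.2·0.0582) / 7.859 = 1.345 mg/L.
Travel time t = 2.36e+04 m / 0.64 m/s = 3.688e+04 s = 0.4268 d.
C = 1.345·exp(−0.10·0.4268) = 1.345·0.9582 = 1.288 mg/L.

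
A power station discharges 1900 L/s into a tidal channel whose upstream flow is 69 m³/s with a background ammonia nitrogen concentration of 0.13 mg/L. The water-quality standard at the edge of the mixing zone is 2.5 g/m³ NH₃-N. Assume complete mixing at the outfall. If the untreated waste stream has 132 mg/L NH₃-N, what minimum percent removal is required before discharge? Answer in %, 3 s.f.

1900 L/s = 1.9 m³/s.
Mass balance: 2.5·70.9 = 1.9·Cₑ + 69·0.13.
Cₑ = (177.2 − 8.97) / 1.9 = 88.57 mg/L.
Required removal = 1 − 88.57/132 = 32.9 %.

32.9 %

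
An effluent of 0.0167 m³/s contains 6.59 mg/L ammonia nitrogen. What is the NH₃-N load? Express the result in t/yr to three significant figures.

3.47 t/yr

Mass flux = Q·C = 0.0167 m³/s × 6.59 g/m³ = 0.1101 g/s.
= 0.1101 g/s × 31.56 = 3.473 t/yr.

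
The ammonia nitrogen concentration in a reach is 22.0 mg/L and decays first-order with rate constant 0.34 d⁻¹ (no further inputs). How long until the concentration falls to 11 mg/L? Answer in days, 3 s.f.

t = ln(C₀/C)/k = ln(22.0/11)/0.34 = 0.6931/0.34 = 2.039 d.

2.04 d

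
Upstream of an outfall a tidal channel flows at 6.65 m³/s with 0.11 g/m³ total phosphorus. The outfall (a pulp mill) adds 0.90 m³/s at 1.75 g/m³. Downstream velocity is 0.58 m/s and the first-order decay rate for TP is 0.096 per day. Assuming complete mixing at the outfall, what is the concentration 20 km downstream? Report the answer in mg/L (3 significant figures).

After complete mixing, C₀ = (0.9·1.75 + 6.65·0.11) / 7.55 = 0.3055 mg/L.
Travel time t = 2e+04 m / 0.58 m/s = 3.448e+04 s = 0.3991 d.
C = 0.3055·exp(−0.096·0.3991) = 0.3055·0.9624 = 0.294 mg/L.

0.294 mg/L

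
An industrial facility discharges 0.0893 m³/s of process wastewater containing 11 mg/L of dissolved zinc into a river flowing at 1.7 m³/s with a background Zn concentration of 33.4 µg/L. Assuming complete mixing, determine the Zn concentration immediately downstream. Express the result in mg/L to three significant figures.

0.581 mg/L

33.4 µg/L = 0.0334 mg/L.
Flow-weighted mixing gives C = (0.0893·11 + 1.7·0.0334) / (0.0893 + 1.7) = 1.039/1.789 = 0.5807 mg/L.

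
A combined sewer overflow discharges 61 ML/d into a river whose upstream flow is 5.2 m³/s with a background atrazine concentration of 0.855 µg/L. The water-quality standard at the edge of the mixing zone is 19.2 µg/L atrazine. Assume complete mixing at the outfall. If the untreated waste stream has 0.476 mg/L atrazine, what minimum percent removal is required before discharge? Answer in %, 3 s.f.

61 ML/d = 0.706 m³/s.
0.855 µg/L = 0.000855 mg/L.
19.2 µg/L = 0.0192 mg/L.
Mass balance: 0.0192·5.906 = 0.706·Cₑ + 5.2·0.000855.
Cₑ = (0.1134 − 0.004446) / 0.706 = 0.1543 mg/L.
Required removal = 1 − 0.1543/0.476 = 67.58 %.

67.6 %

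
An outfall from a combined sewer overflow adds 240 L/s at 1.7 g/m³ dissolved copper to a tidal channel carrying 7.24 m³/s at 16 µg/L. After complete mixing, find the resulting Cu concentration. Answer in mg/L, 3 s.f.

0.0700 mg/L

240 L/s = 0.24 m³/s.
16 µg/L = 0.016 mg/L.
Conservation of mass across the mixing zone: C = (0.24·1.7 + 7.24·0.016) / (0.24 + 7.24) = 0.5238/7.48 = 0.07003 mg/L.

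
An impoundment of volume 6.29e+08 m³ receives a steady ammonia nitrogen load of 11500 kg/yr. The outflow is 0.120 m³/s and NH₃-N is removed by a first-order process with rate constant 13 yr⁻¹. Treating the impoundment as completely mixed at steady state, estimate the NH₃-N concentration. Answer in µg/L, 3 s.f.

Outflow Q = 0.120 m³/s × 3.156e+07 s/yr = 3.787e+06 m³/yr.
Steady-state CSTR mass balance: W = Q·C + k·V·C, so C = W/(Q + kV).
Q + kV = 3.787e+06 + 13·6.29e+08 = 8.181e+09 m³/yr.
C = 11500/8.181e+09 = 1.406e-06 kg/m³ = 0.001406 mg/L = 1.406 µg/L.

1.41 µg/L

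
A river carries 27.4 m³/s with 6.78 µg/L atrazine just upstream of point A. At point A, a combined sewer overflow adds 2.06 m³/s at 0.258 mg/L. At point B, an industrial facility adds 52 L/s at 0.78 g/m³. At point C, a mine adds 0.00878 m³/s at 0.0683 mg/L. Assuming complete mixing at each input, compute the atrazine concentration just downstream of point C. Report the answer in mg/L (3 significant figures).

6.78 µg/L = 0.00678 mg/L.
After input A: C = (27.4·0.00678 + 2.06·0.258) / 29.46 = 0.02435 mg/L.
52 L/s = 0.052 m³/s.
After input B: C = (29.46·0.02435 + 0.052·0.78) / 29.51 = 0.02568 mg/L.
After input C: C = (29.51·0.02568 + 0.00878·0.0683) / 29.52 = 0.02569 mg/L.

0.0257 mg/L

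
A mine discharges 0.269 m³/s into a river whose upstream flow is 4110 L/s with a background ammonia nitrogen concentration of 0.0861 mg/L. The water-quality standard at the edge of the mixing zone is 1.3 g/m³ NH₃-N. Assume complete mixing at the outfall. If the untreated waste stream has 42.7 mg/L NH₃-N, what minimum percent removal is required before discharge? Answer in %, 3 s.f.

4110 L/s = 4.11 m³/s.
Mass balance: 1.3·4.379 = 0.269·Cₑ + 4.11·0.0861.
Cₑ = (5.693 − 0.3539) / 0.269 = 19.85 mg/L.
Required removal = 1 − 19.85/42.7 = 53.52 %.

53.5 %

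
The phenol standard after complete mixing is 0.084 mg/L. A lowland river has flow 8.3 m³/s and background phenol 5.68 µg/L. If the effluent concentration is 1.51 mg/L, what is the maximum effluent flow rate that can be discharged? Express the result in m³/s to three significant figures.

0.456 m³/s

5.68 µg/L = 0.00568 mg/L.
Mass balance at complete mixing: C_std·(Q_w + Q_r) = Q_w·C_e + Q_r·C_b.
Rearranging, Q_w = Q_r·(C_std − C_b)/(C_e − C_std) = 8.3·(0.084 − 0.00568) / (1.51 − 0.084) = 0.4559 m³/s.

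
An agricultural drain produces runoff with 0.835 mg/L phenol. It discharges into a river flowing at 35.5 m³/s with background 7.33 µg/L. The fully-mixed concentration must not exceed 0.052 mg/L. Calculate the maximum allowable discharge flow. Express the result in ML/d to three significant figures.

7.33 µg/L = 0.00733 mg/L.
Mass balance at complete mixing: C_std·(Q_w + Q_r) = Q_w·C_e + Q_r·C_b.
Rearranging, Q_w = Q_r·(C_std − C_b)/(C_e − C_std) = 35.5·(0.052 − 0.00733) / (0.835 − 0.052) = 2.025 m³/s.
= 175 ML/d.

175 ML/d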